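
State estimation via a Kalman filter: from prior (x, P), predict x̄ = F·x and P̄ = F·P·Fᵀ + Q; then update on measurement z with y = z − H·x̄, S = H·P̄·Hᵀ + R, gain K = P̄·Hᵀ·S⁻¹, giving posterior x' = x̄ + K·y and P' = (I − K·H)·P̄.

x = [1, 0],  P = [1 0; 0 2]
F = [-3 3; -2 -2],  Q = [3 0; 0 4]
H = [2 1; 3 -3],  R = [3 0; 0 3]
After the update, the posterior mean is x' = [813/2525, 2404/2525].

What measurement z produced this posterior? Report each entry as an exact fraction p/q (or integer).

x̄ = F·x = [-3, -2]
P̄ = F·P·Fᵀ + Q = [30 -6; -6 16]
S = H·P̄·Hᵀ + R = [115 150; 150 525]
K = P̄·Hᵀ·S⁻¹ = [162/505 288/2525; 32/101 -546/2525]
x' − x̄ = [8388/2525, 7454/2525] = K·y
y = (KᵀK)⁻¹·Kᵀ·(x' − x̄) = [10, 1]
z = y + H·x̄ = [10, 1] + [-8, -3] = [2, -2]

z = [2, -2]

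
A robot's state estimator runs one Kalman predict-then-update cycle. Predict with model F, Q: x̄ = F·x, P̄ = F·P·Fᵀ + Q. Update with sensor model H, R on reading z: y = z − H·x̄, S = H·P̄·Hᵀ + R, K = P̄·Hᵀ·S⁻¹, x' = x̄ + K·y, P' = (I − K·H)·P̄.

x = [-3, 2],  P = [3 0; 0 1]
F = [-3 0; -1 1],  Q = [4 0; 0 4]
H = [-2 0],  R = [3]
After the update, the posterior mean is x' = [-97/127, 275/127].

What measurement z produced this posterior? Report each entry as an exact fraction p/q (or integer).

x̄ = F·x = [9, 5]
P̄ = F·P·Fᵀ + Q = [31 9; 9 8]
S = H·P̄·Hᵀ + R = [127]
K = P̄·Hᵀ·S⁻¹ = [-62/127; -18/127]
x' − x̄ = [-1240/127, -360/127] = K·y
y = (KᵀK)⁻¹·Kᵀ·(x' − x̄) = [20]
z = y + H·x̄ = [20] + [-18] = [2]

z = [2]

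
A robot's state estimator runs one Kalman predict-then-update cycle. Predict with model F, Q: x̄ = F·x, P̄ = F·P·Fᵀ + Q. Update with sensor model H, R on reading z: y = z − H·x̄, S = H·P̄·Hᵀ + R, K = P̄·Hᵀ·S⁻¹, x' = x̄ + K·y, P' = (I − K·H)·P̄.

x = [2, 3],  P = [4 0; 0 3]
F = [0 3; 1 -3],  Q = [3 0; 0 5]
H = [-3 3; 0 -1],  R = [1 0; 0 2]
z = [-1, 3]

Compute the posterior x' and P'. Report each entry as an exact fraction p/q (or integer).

x̄ = F·x = [9, -7]
P̄ = F·P·Fᵀ + Q = [30 -27; -27 36]
y = z − H·x̄ = [47, -4]
S = H·P̄·Hᵀ + R = [1081 -189; -189 38]
K = P̄·Hᵀ·S⁻¹ = [-1395/5357 -3132/5357; 378/5357 -3195/5357]
x' = x̄ + K·y = [-4824/5357, -6953/5357]
P' = (I − K·H)·P̄ = [6729/5357 6264/5357; 6264/5357 6390/5357]

x' = [-4824/5357, -6953/5357]
P' = [6729/5357 6264/5357; 6264/5357 6390/5357]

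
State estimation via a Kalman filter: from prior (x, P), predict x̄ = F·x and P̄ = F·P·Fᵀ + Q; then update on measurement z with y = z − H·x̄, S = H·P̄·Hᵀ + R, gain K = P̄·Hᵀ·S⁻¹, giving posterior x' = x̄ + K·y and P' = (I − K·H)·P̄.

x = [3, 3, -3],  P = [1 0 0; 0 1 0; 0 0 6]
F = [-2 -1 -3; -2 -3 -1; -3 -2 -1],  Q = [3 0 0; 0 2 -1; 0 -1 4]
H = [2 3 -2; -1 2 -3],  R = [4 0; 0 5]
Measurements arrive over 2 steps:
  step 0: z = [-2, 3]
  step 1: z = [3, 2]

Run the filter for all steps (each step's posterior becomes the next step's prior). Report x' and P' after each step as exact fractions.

step 0: x̄ = F·x = [0, -12, -12]
step 0: P̄ = F·P·Fᵀ + Q = [62 25 26; 25 21 17; 26 17 23]
step 0: y = z − H·x̄ = [10, -9]
step 0: S = H·P̄·Hᵀ + R = [421 -160; -160 210]
step 0: K = P̄·Hᵀ·S⁻¹ = [1647/6281 -1437/6281; 1115/6281 -837/31405; 221/6281 -16561/62810]
step 0: x' = x̄ + K·y = [2673/571, -28507/2855, -52961/5710]
step 0: P' = (I − K·H)·P̄ = [17983/6281 -21946/6281 -18230/6281; -21946/6281 190622/31405 165053/31405; -18230/6281 165053/31405 308439/62810]
step 1: x̄ = F·x = [162437/5710, 170543/5710, 86799/5710]
step 1: P̄ = F·P·Fᵀ + Q = [2980141/62810 2875349/62810 139637/5710; 2875349/62810 3202491/62810 136193/5710; 139637/5710 136193/5710 117839/5710]
step 1: y = z − H·x̄ = [-129155/1142, 46584/2855]
step 1: S = H·P̄·Hᵀ + R = [10083559/12562 -171224/6281; -171224/6281 3753693/31405]
step 1: K = P̄·Hᵀ·S⁻¹ = [1326161883/5979526867 -1161050988/5979526867; 1451263861/5979526867 -437402952/5979526867; 528309013/5979526867 -1813730936/5979526867]
step 1: x' = x̄ + K·y = [1177130867/5979526867, 7324793767/5979526867, 1552804871/5979526867]
step 1: P' = (I − K·H)·P̄ = [6632671907/5979526867 -5107384556/5979526867 -3680728693/5979526867; -5107384556/5979526867 12529654460/5979526867 10784569412/5979526867; -3680728693/5979526867 10784569412/5979526867 11439507399/5979526867]

step 0: x' = [2673/571, -28507/2855, -52961/5710], P' = [17983/6281 -21946/6281 -18230/6281; -21946/6281 190622/31405 165053/31405; -18230/6281 165053/31405 308439/62810]
step 1: x' = [1177130867/5979526867, 7324793767/5979526867, 1552804871/5979526867], P' = [6632671907/5979526867 -5107384556/5979526867 -3680728693/5979526867; -5107384556/5979526867 12529654460/5979526867 10784569412/5979526867; -3680728693/5979526867 10784569412/5979526867 11439507399/5979526867]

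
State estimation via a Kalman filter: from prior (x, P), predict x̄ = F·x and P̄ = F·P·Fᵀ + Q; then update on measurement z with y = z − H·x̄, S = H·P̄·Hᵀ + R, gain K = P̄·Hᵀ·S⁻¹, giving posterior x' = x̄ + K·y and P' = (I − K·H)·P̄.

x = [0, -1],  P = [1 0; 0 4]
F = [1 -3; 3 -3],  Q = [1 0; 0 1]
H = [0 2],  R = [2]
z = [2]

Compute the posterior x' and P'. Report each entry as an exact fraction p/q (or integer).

x̄ = F·x = [3, 3]
P̄ = F·P·Fᵀ + Q = [38 39; 39 46]
y = z − H·x̄ = [-4]
S = H·P̄·Hᵀ + R = [186]
K = P̄·Hᵀ·S⁻¹ = [13/31; 46/93]
x' = x̄ + K·y = [41/31, 95/93]
P' = (I − K·H)·P̄ = [164/31 13/31; 13/31 46/93]

x' = [41/31, 95/93]
P' = [164/31 13/31; 13/31 46/93]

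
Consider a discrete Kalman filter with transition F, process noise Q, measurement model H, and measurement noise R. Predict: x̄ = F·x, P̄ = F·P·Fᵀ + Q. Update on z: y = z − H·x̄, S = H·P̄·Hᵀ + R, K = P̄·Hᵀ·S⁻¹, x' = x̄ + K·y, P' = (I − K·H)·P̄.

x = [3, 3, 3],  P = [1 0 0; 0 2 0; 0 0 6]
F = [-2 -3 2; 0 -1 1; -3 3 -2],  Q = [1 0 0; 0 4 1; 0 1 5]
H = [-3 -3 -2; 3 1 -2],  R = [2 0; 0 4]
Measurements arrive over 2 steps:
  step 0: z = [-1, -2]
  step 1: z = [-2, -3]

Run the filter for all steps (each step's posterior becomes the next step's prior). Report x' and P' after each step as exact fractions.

step 0: x' = [-350946/148117, 485854/148117, -150350/148117], P' = [220544/148117 -302226/148117 140745/148117; -302226/148117 465876/148117 -235837/148117; 140745/148117 -235837/148117 174271/148117]
step 1: x' = [810584302/3415194017, -4285694105/6830388034, 22200156923/13660776068], P' = [3313880719/3415194017 -4408922851/3415194017 1921023565/3415194017; -4408922851/3415194017 7043272138/3415194017 -7056440865/6830388034; 1921023565/3415194017 -7056440865/6830388034 12148859283/13660776068]

step 0: x̄ = F·x = [-9, 0, -6]
step 0: P̄ = F·P·Fᵀ + Q = [47 18 -36; 18 12 -17; -36 -17 56]
step 0: y = z − H·x̄ = [-40, 13]
step 0: S = H·P̄·Hᵀ + R = [445 -519; -519 1271]
step 0: K = P̄·Hᵀ·S⁻¹ = [-18222/148117 19479/148117; -9638/148117 7718/148117; -31633/148117 -40536/148117]
step 0: x' = x̄ + K·y = [-350946/148117, 485854/148117, -150350/148117]
step 0: P' = (I − K·H)·P̄ = [220544/148117 -302226/148117 140745/148117; -302226/148117 465876/148117 -235837/148117; 140745/148117 -235837/148117 174271/148117]
step 1: x̄ = F·x = [-1056370/148117, -636204/148117, 2811100/148117]
step 1: P̄ = F·P·Fᵀ + Q = [3997633/148117 2039413/148117 -7584916/148117; 2039413/148117 1704289/148117 -4106151/148117; -7584916/148117 -4106151/148117 17574501/148117]
step 1: y = z − H·x̄ = [248244/148117, 8983163/148117]
step 1: S = H·P̄·Hᵀ + R = [18328166/148117 -11691120/148117; -11691120/148117 228253532/148117]
step 1: K = P̄·Hᵀ·S⁻¹ = [-278460367/3415194017 422668044/3415194017; -423303498/3415194017 436472225/6830388034; -1252839039/6830388034 -3839579379/13660776068]
step 1: x' = x̄ + K·y = [810584302/3415194017, -4285694105/6830388034, 22200156923/13660776068]
step 1: P' = (I − K·H)·P̄ = [3313880719/3415194017 -4408922851/3415194017 1921023565/3415194017; -4408922851/3415194017 7043272138/3415194017 -7056440865/6830388034; 1921023565/3415194017 -7056440865/6830388034 12148859283/13660776068]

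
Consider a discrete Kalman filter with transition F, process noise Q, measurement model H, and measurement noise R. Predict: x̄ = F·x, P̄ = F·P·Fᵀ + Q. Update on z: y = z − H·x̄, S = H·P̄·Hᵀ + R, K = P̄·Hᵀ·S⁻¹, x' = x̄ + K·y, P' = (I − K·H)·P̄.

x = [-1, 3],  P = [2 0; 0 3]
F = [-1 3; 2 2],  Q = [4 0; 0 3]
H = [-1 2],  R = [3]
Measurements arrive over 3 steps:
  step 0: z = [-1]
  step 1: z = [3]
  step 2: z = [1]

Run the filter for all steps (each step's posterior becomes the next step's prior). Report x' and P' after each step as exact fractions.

step 0: x̄ = F·x = [10, 4]
step 0: P̄ = F·P·Fᵀ + Q = [33 14; 14 23]
step 0: y = z − H·x̄ = [1]
step 0: S = H·P̄·Hᵀ + R = [72]
step 0: K = P̄·Hᵀ·S⁻¹ = [-5/72; 4/9]
step 0: x' = x̄ + K·y = [715/72, 40/9]
step 0: P' = (I − K·H)·P̄ = [2351/72 146/9; 146/9 79/9]
step 1: x̄ = F·x = [245/72, 115/4]
step 1: P̄ = F·P·Fᵀ + Q = [1319/72 209/4; 209/4 597/2]
step 1: y = z − H·x̄ = [-3679/72]
step 1: S = H·P̄·Hᵀ + R = [72455/72]
step 1: K = P̄·Hᵀ·S⁻¹ = [1241/14491; 39222/72455]
step 1: x' = x̄ + K·y = [-14102/14491, 78946/72455]
step 1: P' = (I − K·H)·P̄ = [158517/14491 81120/14491; 81120/14491 261633/72455]
step 2: x̄ = F·x = [307348/72455, 16872/72455]
step 2: P̄ = F·P·Fᵀ + Q = [1003502/72455 1607028/72455; 1607028/72455 7679037/72455]
step 2: y = z − H·x̄ = [346059/72455]
step 2: S = H·P̄·Hᵀ + R = [25508903/72455]
step 2: K = P̄·Hᵀ·S⁻¹ = [2210554/25508903; 13751046/25508903]
step 2: x' = x̄ + K·y = [16966378/3644129, 10231098/3644129]
step 2: P' = (I − K·H)·P̄ = [285855858/25508903 146243760/25508903; 146243760/25508903 93748449/25508903]

step 0: x' = [715/72, 40/9], P' = [2351/72 146/9; 146/9 79/9]
step 1: x' = [-14102/14491, 78946/72455], P' = [158517/14491 81120/14491; 81120/14491 261633/72455]
step 2: x' = [16966378/3644129, 10231098/3644129], P' = [285855858/25508903 146243760/25508903; 146243760/25508903 93748449/25508903]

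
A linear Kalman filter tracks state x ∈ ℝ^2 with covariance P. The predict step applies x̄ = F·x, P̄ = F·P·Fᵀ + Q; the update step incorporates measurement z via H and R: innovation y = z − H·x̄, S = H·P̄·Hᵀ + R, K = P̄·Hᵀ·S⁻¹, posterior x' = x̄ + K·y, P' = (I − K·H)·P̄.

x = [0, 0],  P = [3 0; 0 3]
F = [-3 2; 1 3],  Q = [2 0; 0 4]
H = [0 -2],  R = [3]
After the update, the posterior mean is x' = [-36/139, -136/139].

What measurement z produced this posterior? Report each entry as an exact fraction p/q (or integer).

z = [2]

x̄ = F·x = [0, 0]
P̄ = F·P·Fᵀ + Q = [41 9; 9 34]
S = H·P̄·Hᵀ + R = [139]
K = P̄·Hᵀ·S⁻¹ = [-18/139; -68/139]
x' − x̄ = [-36/139, -136/139] = K·y
y = (KᵀK)⁻¹·Kᵀ·(x' − x̄) = [2]
z = y + H·x̄ = [2] + [0] = [2]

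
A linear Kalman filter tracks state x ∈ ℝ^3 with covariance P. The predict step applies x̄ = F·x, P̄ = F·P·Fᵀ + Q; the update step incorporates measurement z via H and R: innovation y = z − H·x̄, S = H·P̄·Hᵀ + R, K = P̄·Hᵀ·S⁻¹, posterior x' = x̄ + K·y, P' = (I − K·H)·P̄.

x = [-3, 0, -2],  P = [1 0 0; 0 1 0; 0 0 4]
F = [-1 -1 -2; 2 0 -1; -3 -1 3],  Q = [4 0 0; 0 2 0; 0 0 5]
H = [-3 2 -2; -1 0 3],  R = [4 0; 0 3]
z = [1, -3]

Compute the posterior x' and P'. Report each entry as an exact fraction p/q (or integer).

x̄ = F·x = [7, -4, 3]
P̄ = F·P·Fᵀ + Q = [22 6 -20; 6 10 -18; -20 -18 51]
y = z − H·x̄ = [36, -5]
S = H·P̄·Hᵀ + R = [278 -220; -220 604]
K = P̄·Hᵀ·S⁻¹ = [-3312/14939 -6469/29878; 1219/14939 -1040/14939; -2263/29878 15467/59756]
x' = x̄ + K·y = [3027/29878, -10672/14939, -61003/59756]
P' = (I − K·H)·P̄ = [17061/14939 21420/14939 4905/29878; 21420/14939 40668/14939 6100/14939; 4905/29878 6100/14939 18737/59756]

x' = [3027/29878, -10672/14939, -61003/59756]
P' = [17061/14939 21420/14939 4905/29878; 21420/14939 40668/14939 6100/14939; 4905/29878 6100/14939 18737/59756]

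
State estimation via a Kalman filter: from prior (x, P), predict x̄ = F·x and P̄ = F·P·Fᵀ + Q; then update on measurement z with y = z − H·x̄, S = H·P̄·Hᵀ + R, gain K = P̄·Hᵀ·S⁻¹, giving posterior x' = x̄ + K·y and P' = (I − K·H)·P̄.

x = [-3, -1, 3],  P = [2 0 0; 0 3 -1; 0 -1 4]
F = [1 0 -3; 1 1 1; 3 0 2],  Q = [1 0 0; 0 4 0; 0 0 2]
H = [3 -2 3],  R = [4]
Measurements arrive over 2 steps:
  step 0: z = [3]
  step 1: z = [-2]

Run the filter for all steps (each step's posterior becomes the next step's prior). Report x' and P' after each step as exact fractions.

step 0: x' = [-526/339, -661/339, 121/113], P' = [7292/339 -1834/339 -2804/113; -1834/339 3680/339 1426/113; -2804/113 1426/113 3768/113]
step 1: x' = [-1238780/2042573, -6167718/2042573, -4241514/2042573], P' = [13884542/2042573 -12951998/2042573 -21762870/2042573; -12951998/2042573 51427172/2042573 47129646/2042573; -21762870/2042573 47129646/2042573 53262082/2042573]

step 0: x̄ = F·x = [-12, -1, -3]
step 0: P̄ = F·P·Fᵀ + Q = [39 -7 -18; -7 11 12; -18 12 36]
step 0: y = z − H·x̄ = [46]
step 0: S = H·P̄·Hᵀ + R = [339]
step 0: K = P̄·Hᵀ·S⁻¹ = [77/339; -7/339; 10/113]
step 0: x' = x̄ + K·y = [-526/339, -661/339, 121/113]
step 0: P' = (I − K·H)·P̄ = [7292/339 -1834/339 -2804/113; -1834/339 3680/339 1426/113; -2804/113 1426/113 3768/113]
step 1: x̄ = F·x = [-1615/339, -824/339, -284/113]
step 1: P̄ = F·P·Fᵀ + Q = [159839/339 -24464/339 4312/113; -24464/339 11696/339 1826/113; 4312/113 1826/113 3526/113]
step 1: y = z − H·x̄ = [5075/339]
step 1: S = H·P̄·Hᵀ + R = [2042573/339]
step 1: K = P̄·Hᵀ·S⁻¹ = [567253/2042573; -80350/2042573; 59586/2042573]
step 1: x' = x̄ + K·y = [-1238780/2042573, -6167718/2042573, -4241514/2042573]
step 1: P' = (I − K·H)·P̄ = [13884542/2042573 -12951998/2042573 -21762870/2042573; -12951998/2042573 51427172/2042573 47129646/2042573; -21762870/2042573 47129646/2042573 53262082/2042573]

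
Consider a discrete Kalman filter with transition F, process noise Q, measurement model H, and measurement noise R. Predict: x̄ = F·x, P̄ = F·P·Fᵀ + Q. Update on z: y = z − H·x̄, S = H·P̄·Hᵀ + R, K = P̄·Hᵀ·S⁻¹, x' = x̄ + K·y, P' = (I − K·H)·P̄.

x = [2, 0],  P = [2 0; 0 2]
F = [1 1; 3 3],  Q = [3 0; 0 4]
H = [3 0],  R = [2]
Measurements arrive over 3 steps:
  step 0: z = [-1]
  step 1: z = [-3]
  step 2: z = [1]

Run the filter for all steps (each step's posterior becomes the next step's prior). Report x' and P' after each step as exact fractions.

step 0: x̄ = F·x = [2, 6]
step 0: P̄ = F·P·Fᵀ + Q = [7 12; 12 40]
step 0: y = z − H·x̄ = [-7]
step 0: S = H·P̄·Hᵀ + R = [65]
step 0: K = P̄·Hᵀ·S⁻¹ = [21/65; 36/65]
step 0: x' = x̄ + K·y = [-17/65, 138/65]
step 0: P' = (I − K·H)·P̄ = [14/65 24/65; 24/65 1304/65]
step 1: x̄ = F·x = [121/65, 363/65]
step 1: P̄ = F·P·Fᵀ + Q = [1561/65 4098/65; 4098/65 12554/65]
step 1: y = z − H·x̄ = [-558/65]
step 1: S = H·P̄·Hᵀ + R = [14179/65]
step 1: K = P̄·Hᵀ·S⁻¹ = [4683/14179; 12294/14179]
step 1: x' = x̄ + K·y = [-13807/14179, -26355/14179]
step 1: P' = (I − K·H)·P̄ = [3122/14179 8196/14179; 8196/14179 413242/14179]
step 2: x̄ = F·x = [-40162/14179, -120486/14179]
step 2: P̄ = F·P·Fᵀ + Q = [475293/14179 1298268/14179; 1298268/14179 3951520/14179]
step 2: y = z − H·x̄ = [134665/14179]
step 2: S = H·P̄·Hᵀ + R = [4305995/14179]
step 2: K = P̄·Hᵀ·S⁻¹ = [1425879/4305995; 3894804/4305995]
step 2: x' = x̄ + K·y = [269111/861199, 80142/861199]
step 2: P' = (I − K·H)·P̄ = [950586/4305995 2596536/4305995; 2596536/4305995 130173296/4305995]

step 0: x' = [-17/65, 138/65], P' = [14/65 24/65; 24/65 1304/65]
step 1: x' = [-13807/14179, -26355/14179], P' = [3122/14179 8196/14179; 8196/14179 413242/14179]
step 2: x' = [269111/861199, 80142/861199], P' = [950586/4305995 2596536/4305995; 2596536/4305995 130173296/4305995]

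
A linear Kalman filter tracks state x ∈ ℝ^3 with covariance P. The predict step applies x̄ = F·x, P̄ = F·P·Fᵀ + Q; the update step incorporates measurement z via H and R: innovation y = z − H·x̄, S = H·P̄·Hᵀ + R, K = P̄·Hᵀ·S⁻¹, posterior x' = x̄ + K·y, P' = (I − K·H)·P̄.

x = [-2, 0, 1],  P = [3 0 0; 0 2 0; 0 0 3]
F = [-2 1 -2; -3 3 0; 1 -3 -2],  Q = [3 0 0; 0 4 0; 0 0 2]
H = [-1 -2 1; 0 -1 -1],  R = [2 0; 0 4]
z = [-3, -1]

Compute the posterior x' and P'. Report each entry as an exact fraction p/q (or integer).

x̄ = F·x = [2, 6, -4]
P̄ = F·P·Fᵀ + Q = [29 24 0; 24 49 -27; 0 -27 35]
y = z − H·x̄ = [15, 1]
S = H·P̄·Hᵀ + R = [466 60; 60 34]
K = P̄·Hᵀ·S⁻¹ = [-589/6122 -1641/3061; -1873/6122 -328/3061; 1753/6122 -2267/3061]
x' = x̄ + K·y = [127/6122, 7981/6122, -2727/6122]
P' = (I − K·H)·P̄ = [53417/6122 -13037/6122 26165/6122; -13037/6122 6469/6122 -3845/6122; 26165/6122 -3845/6122 21981/6122]

x' = [127/6122, 7981/6122, -2727/6122]
P' = [53417/6122 -13037/6122 26165/6122; -13037/6122 6469/6122 -3845/6122; 26165/6122 -3845/6122 21981/6122]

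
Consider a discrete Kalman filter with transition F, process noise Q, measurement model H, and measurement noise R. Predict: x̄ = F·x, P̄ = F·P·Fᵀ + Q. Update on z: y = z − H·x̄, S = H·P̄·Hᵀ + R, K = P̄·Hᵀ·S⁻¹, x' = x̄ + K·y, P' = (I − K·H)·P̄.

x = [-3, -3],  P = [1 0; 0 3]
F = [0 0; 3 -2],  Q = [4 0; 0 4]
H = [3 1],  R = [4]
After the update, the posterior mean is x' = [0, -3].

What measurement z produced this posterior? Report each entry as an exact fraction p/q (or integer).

x̄ = F·x = [0, -3]
P̄ = F·P·Fᵀ + Q = [4 0; 0 25]
S = H·P̄·Hᵀ + R = [65]
K = P̄·Hᵀ·S⁻¹ = [12/65; 5/13]
x' − x̄ = [0, 0] = K·y
y = (KᵀK)⁻¹·Kᵀ·(x' − x̄) = [0]
z = y + H·x̄ = [0] + [-3] = [-3]

z = [-3]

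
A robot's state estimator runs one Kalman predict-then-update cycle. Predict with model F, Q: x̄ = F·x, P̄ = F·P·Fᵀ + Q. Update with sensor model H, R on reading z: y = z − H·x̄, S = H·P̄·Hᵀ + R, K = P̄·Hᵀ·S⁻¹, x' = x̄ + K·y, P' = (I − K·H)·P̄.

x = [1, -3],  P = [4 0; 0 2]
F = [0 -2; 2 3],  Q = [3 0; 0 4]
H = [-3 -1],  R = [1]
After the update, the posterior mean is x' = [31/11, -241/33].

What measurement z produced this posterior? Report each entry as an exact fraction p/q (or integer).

z = [-1]

x̄ = F·x = [6, -7]
P̄ = F·P·Fᵀ + Q = [11 -12; -12 38]
S = H·P̄·Hᵀ + R = [66]
K = P̄·Hᵀ·S⁻¹ = [-7/22; -1/33]
x' − x̄ = [-35/11, -10/33] = K·y
y = (KᵀK)⁻¹·Kᵀ·(x' − x̄) = [10]
z = y + H·x̄ = [10] + [-11] = [-1]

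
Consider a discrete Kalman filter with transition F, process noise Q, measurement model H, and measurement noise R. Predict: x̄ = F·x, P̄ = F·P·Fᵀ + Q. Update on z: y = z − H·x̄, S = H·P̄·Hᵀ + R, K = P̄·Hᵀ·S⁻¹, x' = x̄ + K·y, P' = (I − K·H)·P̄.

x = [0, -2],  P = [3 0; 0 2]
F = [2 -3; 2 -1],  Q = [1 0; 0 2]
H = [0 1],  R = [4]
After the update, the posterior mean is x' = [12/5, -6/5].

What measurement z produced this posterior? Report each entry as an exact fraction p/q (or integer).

z = [-2]

x̄ = F·x = [6, 2]
P̄ = F·P·Fᵀ + Q = [31 18; 18 16]
S = H·P̄·Hᵀ + R = [20]
K = P̄·Hᵀ·S⁻¹ = [9/10; 4/5]
x' − x̄ = [-18/5, -16/5] = K·y
y = (KᵀK)⁻¹·Kᵀ·(x' − x̄) = [-4]
z = y + H·x̄ = [-4] + [2] = [-2]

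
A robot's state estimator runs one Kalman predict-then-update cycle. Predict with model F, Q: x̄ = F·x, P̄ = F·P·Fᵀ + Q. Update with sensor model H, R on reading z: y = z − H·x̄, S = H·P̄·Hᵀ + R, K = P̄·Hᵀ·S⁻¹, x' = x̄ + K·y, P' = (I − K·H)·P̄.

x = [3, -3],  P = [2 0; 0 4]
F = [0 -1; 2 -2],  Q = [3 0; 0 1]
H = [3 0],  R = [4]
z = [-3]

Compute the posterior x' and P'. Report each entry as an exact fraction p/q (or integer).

x̄ = F·x = [3, 12]
P̄ = F·P·Fᵀ + Q = [7 8; 8 25]
y = z − H·x̄ = [-12]
S = H·P̄·Hᵀ + R = [67]
K = P̄·Hᵀ·S⁻¹ = [21/67; 24/67]
x' = x̄ + K·y = [-51/67, 516/67]
P' = (I − K·H)·P̄ = [28/67 32/67; 32/67 1099/67]

x' = [-51/67, 516/67]
P' = [28/67 32/67; 32/67 1099/67]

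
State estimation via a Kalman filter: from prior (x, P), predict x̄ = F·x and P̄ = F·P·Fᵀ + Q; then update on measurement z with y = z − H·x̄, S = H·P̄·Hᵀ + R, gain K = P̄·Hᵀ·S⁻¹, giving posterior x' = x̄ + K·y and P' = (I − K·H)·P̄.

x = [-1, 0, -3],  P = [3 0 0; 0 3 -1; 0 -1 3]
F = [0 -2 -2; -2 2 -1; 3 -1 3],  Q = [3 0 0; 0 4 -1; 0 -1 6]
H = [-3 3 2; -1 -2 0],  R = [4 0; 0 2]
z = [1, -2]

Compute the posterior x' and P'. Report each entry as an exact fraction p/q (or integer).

x' = [-7508/63865, 73387/63865, -19422/12773]
P' = [140378/63865 -66602/63865 57230/12773; -66602/63865 62998/63865 -36454/12773; 57230/12773 -36454/12773 142248/12773]

x̄ = F·x = [6, 5, -12]
P̄ = F·P·Fᵀ + Q = [19 -4 -8; -4 35 -41; -8 -41 69]
y = z − H·x̄ = [28, 14]
S = H·P̄·Hᵀ + R = [442 15; 15 145]
K = P̄·Hᵀ·S⁻¹ = [-2432/12773 -3587/63865; 1213/12773 -29697/63865; 861/12773 7839/12773]
x' = x̄ + K·y = [-7508/63865, 73387/63865, -19422/12773]
P' = (I − K·H)·P̄ = [140378/63865 -66602/63865 57230/12773; -66602/63865 62998/63865 -36454/12773; 57230/12773 -36454/12773 142248/12773]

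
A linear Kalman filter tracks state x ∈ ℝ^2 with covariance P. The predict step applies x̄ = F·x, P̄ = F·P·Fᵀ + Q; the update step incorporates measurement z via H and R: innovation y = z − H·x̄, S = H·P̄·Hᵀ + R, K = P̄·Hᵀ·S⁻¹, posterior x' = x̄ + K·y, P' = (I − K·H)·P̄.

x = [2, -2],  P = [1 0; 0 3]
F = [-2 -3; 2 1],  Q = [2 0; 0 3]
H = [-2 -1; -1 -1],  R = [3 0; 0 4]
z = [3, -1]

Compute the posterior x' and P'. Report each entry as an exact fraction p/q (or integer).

x̄ = F·x = [2, 2]
P̄ = F·P·Fᵀ + Q = [33 -13; -13 10]
y = z − H·x̄ = [9, 3]
S = H·P̄·Hᵀ + R = [93 37; 37 21]
K = P̄·Hᵀ·S⁻¹ = [-373/584 101/584; 225/584 -313/584]
x' = x̄ + K·y = [-943/292, 1127/292]
P' = (I − K·H)·P̄ = [1523/584 -1927/584; -1927/584 3179/584]

x' = [-943/292, 1127/292]
P' = [1523/584 -1927/584; -1927/584 3179/584]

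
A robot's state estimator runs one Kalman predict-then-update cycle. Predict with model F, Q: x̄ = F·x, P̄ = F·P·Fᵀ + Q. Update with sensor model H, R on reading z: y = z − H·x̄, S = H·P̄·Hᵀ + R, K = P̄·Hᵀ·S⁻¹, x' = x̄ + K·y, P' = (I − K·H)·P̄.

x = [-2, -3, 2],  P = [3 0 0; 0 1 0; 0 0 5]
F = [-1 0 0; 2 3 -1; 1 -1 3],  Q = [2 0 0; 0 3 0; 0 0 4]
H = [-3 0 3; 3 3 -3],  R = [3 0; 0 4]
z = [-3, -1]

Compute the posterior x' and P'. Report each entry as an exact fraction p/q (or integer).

x' = [-13348/50857, -84648/50857, -70901/50857]
P' = [125609/50857 -11508/50857 119277/50857; -11508/50857 38336/50857 4848/50857; 119277/50857 4848/50857 129581/50857]

x̄ = F·x = [2, -15, 7]
P̄ = F·P·Fᵀ + Q = [5 -6 -3; -6 29 -12; -3 -12 53]
y = z − H·x̄ = [-18, 59]
S = H·P̄·Hᵀ + R = [579 -630; -630 949]
K = P̄·Hᵀ·S⁻¹ = [-6332/50857 -3882/50857; 16356/50857 16485/50857; 10304/50857 -4092/50857]
x' = x̄ + K·y = [-13348/50857, -84648/50857, -70901/50857]
P' = (I − K·H)·P̄ = [125609/50857 -11508/50857 119277/50857; -11508/50857 38336/50857 4848/50857; 119277/50857 4848/50857 129581/50857]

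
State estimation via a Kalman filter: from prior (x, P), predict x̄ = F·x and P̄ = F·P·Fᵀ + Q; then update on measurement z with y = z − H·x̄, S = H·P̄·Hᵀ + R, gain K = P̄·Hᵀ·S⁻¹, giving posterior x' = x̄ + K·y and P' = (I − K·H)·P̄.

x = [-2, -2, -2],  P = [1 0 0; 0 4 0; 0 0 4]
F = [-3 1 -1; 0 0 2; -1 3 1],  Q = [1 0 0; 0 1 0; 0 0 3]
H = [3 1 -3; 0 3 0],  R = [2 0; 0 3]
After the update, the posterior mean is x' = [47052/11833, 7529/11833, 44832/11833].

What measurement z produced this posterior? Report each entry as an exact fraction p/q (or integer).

z = [1, 2]

x̄ = F·x = [6, -4, -6]
P̄ = F·P·Fᵀ + Q = [18 -8 11; -8 17 8; 11 8 44]
S = H·P̄·Hᵀ + R = [283 -93; -93 156]
K = P̄·Hᵀ·S⁻¹ = [-68/11833 -1861/11833; -31/11833 3850/11833; -3988/11833 -557/11833]
x' − x̄ = [-23946/11833, 54861/11833, 115830/11833] = K·y
y = (KᵀK)⁻¹·Kᵀ·(x' − x̄) = [-31, 14]
z = y + H·x̄ = [-31, 14] + [32, -12] = [1, 2]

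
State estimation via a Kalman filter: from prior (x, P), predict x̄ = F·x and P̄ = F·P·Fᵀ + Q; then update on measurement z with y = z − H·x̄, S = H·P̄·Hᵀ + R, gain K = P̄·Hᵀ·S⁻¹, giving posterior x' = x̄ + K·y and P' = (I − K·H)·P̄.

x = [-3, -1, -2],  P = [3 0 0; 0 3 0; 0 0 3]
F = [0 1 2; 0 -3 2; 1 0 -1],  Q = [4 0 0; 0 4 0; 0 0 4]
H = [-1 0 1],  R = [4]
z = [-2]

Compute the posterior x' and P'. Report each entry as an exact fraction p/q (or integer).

x̄ = F·x = [-5, -1, -1]
P̄ = F·P·Fᵀ + Q = [19 3 -6; 3 43 -6; -6 -6 10]
y = z − H·x̄ = [-6]
S = H·P̄·Hᵀ + R = [45]
K = P̄·Hᵀ·S⁻¹ = [-5/9; -1/5; 16/45]
x' = x̄ + K·y = [-5/3, 1/5, -47/15]
P' = (I − K·H)·P̄ = [46/9 -2 26/9; -2 206/5 -14/5; 26/9 -14/5 194/45]

x' = [-5/3, 1/5, -47/15]
P' = [46/9 -2 26/9; -2 206/5 -14/5; 26/9 -14/5 194/45]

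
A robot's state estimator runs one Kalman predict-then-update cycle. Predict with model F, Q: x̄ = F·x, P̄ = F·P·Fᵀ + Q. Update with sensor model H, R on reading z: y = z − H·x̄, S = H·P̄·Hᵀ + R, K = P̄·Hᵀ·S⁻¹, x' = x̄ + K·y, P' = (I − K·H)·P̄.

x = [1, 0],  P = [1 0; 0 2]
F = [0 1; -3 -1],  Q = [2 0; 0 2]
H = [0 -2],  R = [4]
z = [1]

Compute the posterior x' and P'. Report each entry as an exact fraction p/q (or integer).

x' = [-5/14, -19/28]
P' = [26/7 -1/7; -1/7 13/14]

x̄ = F·x = [0, -3]
P̄ = F·P·Fᵀ + Q = [4 -2; -2 13]
y = z − H·x̄ = [-5]
S = H·P̄·Hᵀ + R = [56]
K = P̄·Hᵀ·S⁻¹ = [1/14; -13/28]
x' = x̄ + K·y = [-5/14, -19/28]
P' = (I − K·H)·P̄ = [26/7 -1/7; -1/7 13/14]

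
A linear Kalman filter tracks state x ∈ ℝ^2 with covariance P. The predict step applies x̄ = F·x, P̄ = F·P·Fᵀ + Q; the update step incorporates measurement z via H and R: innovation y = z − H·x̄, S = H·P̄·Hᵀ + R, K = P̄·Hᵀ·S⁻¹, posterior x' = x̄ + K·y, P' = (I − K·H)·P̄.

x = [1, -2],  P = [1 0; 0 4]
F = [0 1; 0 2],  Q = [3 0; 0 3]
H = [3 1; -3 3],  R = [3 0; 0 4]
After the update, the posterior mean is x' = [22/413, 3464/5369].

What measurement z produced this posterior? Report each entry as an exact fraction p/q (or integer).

z = [1, 2]

x̄ = F·x = [-2, -4]
P̄ = F·P·Fᵀ + Q = [7 8; 8 19]
S = H·P̄·Hᵀ + R = [133 42; 42 94]
K = P̄·Hᵀ·S⁻¹ = [100/413 -9/118; 1328/5369 369/1534]
x' − x̄ = [848/413, 24940/5369] = K·y
y = (KᵀK)⁻¹·Kᵀ·(x' − x̄) = [11, 8]
z = y + H·x̄ = [11, 8] + [-10, -6] = [1, 2]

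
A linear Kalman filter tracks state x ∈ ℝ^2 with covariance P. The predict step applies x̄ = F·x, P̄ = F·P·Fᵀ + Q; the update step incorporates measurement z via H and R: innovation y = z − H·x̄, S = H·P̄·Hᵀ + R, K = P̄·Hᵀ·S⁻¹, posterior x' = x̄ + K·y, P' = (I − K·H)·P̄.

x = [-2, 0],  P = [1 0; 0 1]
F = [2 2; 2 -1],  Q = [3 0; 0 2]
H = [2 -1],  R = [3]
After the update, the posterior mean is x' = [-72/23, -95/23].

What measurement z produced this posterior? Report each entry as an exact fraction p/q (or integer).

x̄ = F·x = [-4, -4]
P̄ = F·P·Fᵀ + Q = [11 2; 2 7]
S = H·P̄·Hᵀ + R = [46]
K = P̄·Hᵀ·S⁻¹ = [10/23; -3/46]
x' − x̄ = [20/23, -3/23] = K·y
y = (KᵀK)⁻¹·Kᵀ·(x' − x̄) = [2]
z = y + H·x̄ = [2] + [-4] = [-2]

z = [-2]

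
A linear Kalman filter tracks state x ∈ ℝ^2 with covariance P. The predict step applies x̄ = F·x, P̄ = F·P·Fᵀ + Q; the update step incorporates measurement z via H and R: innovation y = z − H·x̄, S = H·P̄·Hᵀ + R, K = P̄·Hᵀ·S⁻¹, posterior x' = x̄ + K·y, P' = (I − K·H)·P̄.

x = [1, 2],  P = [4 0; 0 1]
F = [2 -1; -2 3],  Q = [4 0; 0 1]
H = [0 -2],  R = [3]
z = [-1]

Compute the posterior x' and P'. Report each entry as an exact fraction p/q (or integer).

x̄ = F·x = [0, 4]
P̄ = F·P·Fᵀ + Q = [21 -19; -19 26]
y = z − H·x̄ = [7]
S = H·P̄·Hᵀ + R = [107]
K = P̄·Hᵀ·S⁻¹ = [38/107; -52/107]
x' = x̄ + K·y = [266/107, 64/107]
P' = (I − K·H)·P̄ = [803/107 -57/107; -57/107 78/107]

x' = [266/107, 64/107]
P' = [803/107 -57/107; -57/107 78/107]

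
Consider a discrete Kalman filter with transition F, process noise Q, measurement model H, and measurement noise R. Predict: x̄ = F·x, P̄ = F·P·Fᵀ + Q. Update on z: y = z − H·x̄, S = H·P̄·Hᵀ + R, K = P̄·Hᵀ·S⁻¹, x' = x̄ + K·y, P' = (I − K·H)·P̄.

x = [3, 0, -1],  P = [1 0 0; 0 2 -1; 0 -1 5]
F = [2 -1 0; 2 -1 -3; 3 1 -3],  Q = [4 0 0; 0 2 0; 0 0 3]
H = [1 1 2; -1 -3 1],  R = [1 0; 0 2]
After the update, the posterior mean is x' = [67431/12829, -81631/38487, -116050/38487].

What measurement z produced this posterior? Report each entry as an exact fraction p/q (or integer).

z = [-3, -2]

x̄ = F·x = [6, 9, 12]
P̄ = F·P·Fᵀ + Q = [10 3 1; 3 47 49; 1 49 65]
S = H·P̄·Hᵀ + R = [524 -279; -279 222]
K = P̄·Hᵀ·S⁻¹ = [-564/12829 -1749/12829; 2117/12829 -8488/38487; 5601/12829 6728/38487]
x' − x̄ = [-9543/12829, -428014/38487, -577894/38487] = K·y
y = (KᵀK)⁻¹·Kᵀ·(x' − x̄) = [-42, 19]
z = y + H·x̄ = [-42, 19] + [39, -21] = [-3, -2]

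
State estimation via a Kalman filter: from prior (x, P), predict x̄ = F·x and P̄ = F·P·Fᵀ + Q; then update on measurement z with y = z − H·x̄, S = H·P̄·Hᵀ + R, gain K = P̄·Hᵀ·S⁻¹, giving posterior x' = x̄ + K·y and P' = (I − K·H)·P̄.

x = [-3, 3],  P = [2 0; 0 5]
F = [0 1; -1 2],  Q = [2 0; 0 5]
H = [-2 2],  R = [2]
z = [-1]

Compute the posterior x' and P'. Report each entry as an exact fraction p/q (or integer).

x̄ = F·x = [3, 9]
P̄ = F·P·Fᵀ + Q = [7 10; 10 27]
y = z − H·x̄ = [-13]
S = H·P̄·Hᵀ + R = [58]
K = P̄·Hᵀ·S⁻¹ = [3/29; 17/29]
x' = x̄ + K·y = [48/29, 40/29]
P' = (I − K·H)·P̄ = [185/29 188/29; 188/29 205/29]

x' = [48/29, 40/29]
P' = [185/29 188/29; 188/29 205/29]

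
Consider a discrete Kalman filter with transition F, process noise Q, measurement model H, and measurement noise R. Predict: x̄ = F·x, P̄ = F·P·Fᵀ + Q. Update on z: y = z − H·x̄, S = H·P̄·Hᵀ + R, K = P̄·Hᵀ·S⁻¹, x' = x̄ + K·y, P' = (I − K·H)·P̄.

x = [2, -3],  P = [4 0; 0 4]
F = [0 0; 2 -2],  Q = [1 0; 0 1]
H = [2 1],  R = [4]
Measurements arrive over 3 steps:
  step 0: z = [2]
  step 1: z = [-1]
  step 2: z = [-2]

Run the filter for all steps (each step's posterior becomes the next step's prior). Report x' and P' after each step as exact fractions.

step 0: x̄ = F·x = [0, 10]
step 0: P̄ = F·P·Fᵀ + Q = [1 0; 0 33]
step 0: y = z − H·x̄ = [-8]
step 0: S = H·P̄·Hᵀ + R = [41]
step 0: K = P̄·Hᵀ·S⁻¹ = [2/41; 33/41]
step 0: x' = x̄ + K·y = [-16/41, 146/41]
step 0: P' = (I − K·H)·P̄ = [37/41 -66/41; -66/41 264/41]
step 1: x̄ = F·x = [0, -324/41]
step 1: P̄ = F·P·Fᵀ + Q = [1 0; 0 1773/41]
step 1: y = z − H·x̄ = [283/41]
step 1: S = H·P̄·Hᵀ + R = [2101/41]
step 1: K = P̄·Hᵀ·S⁻¹ = [82/2101; 1773/2101]
step 1: x' = x̄ + K·y = [566/2101, -4365/2101]
step 1: P' = (I − K·H)·P̄ = [1937/2101 -3546/2101; -3546/2101 14184/2101]
step 2: x̄ = F·x = [0, 9862/2101]
step 2: P̄ = F·P·Fᵀ + Q = [1 0; 0 94953/2101]
step 2: y = z − H·x̄ = [-14064/2101]
step 2: S = H·P̄·Hᵀ + R = [111761/2101]
step 2: K = P̄·Hᵀ·S⁻¹ = [4202/111761; 94953/111761]
step 2: x' = x̄ + K·y = [-28128/111761, -111010/111761]
step 2: P' = (I − K·H)·P̄ = [103357/111761 -189906/111761; -189906/111761 759624/111761]

step 0: x' = [-16/41, 146/41], P' = [37/41 -66/41; -66/41 264/41]
step 1: x' = [566/2101, -4365/2101], P' = [1937/2101 -3546/2101; -3546/2101 14184/2101]
step 2: x' = [-28128/111761, -111010/111761], P' = [103357/111761 -189906/111761; -189906/111761 759624/111761]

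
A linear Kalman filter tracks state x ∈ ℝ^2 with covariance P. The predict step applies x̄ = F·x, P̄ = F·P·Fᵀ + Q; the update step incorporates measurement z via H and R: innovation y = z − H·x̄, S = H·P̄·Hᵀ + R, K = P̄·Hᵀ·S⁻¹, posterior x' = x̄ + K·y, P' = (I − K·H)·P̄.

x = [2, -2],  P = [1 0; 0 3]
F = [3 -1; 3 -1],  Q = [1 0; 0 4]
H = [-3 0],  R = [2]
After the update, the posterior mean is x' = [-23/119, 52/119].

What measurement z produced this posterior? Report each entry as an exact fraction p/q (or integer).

x̄ = F·x = [8, 8]
P̄ = F·P·Fᵀ + Q = [13 12; 12 16]
S = H·P̄·Hᵀ + R = [119]
K = P̄·Hᵀ·S⁻¹ = [-39/119; -36/119]
x' − x̄ = [-975/119, -900/119] = K·y
y = (KᵀK)⁻¹·Kᵀ·(x' − x̄) = [25]
z = y + H·x̄ = [25] + [-24] = [1]

z = [1]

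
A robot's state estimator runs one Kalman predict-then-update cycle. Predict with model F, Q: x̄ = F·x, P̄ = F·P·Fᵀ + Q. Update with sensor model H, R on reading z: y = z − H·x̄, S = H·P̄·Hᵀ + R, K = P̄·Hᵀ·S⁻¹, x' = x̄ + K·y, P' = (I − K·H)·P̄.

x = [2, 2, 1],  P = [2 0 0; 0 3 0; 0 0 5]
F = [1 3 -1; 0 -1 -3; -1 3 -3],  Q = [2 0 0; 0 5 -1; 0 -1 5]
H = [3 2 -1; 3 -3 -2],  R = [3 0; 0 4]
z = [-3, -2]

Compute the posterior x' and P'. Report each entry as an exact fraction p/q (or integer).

x̄ = F·x = [7, -5, 1]
P̄ = F·P·Fᵀ + Q = [36 6 40; 6 53 35; 40 35 79]
y = z − H·x̄ = [-13, -36]
S = H·P̄·Hᵀ + R = [310 -249; -249 953]
K = P̄·Hᵀ·S⁻¹ = [78730/233429 23020/233429; 32278/233429 -43249/233429; 70176/233429 -16691/233429]
x' = x̄ + K·y = [-218207/233429, -29795/233429, -77983/233429]
P' = (I − K·H)·P̄ = [1874844/233429 -749176/233429 3889990/233429; -749176/233429 373456/233429 -1597450/233429; 3889990/233429 -1597450/233429 8264542/233429]

x' = [-218207/233429, -29795/233429, -77983/233429]
P' = [1874844/233429 -749176/233429 3889990/233429; -749176/233429 373456/233429 -1597450/233429; 3889990/233429 -1597450/233429 8264542/233429]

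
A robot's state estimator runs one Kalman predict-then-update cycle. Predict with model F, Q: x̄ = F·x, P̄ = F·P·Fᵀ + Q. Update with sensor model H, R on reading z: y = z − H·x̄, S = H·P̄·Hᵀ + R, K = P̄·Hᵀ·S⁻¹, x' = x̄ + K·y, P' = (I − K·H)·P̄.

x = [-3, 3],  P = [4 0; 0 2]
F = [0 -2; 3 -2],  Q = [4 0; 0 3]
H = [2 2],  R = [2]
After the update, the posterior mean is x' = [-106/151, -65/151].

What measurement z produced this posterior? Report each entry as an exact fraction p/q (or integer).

z = [-2]

x̄ = F·x = [-6, -15]
P̄ = F·P·Fᵀ + Q = [12 8; 8 47]
S = H·P̄·Hᵀ + R = [302]
K = P̄·Hᵀ·S⁻¹ = [20/151; 55/151]
x' − x̄ = [800/151, 2200/151] = K·y
y = (KᵀK)⁻¹·Kᵀ·(x' − x̄) = [40]
z = y + H·x̄ = [40] + [-42] = [-2]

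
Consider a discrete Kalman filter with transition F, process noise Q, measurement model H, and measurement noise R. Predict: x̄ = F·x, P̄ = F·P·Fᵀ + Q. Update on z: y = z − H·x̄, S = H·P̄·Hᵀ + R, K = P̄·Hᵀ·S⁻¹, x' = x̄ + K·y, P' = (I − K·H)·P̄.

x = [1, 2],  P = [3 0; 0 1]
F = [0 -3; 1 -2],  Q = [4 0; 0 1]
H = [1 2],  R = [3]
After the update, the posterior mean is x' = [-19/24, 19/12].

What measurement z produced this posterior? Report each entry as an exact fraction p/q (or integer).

x̄ = F·x = [-6, -3]
P̄ = F·P·Fᵀ + Q = [13 6; 6 8]
S = H·P̄·Hᵀ + R = [72]
K = P̄·Hᵀ·S⁻¹ = [25/72; 11/36]
x' − x̄ = [125/24, 55/12] = K·y
y = (KᵀK)⁻¹·Kᵀ·(x' − x̄) = [15]
z = y + H·x̄ = [15] + [-12] = [3]

z = [3]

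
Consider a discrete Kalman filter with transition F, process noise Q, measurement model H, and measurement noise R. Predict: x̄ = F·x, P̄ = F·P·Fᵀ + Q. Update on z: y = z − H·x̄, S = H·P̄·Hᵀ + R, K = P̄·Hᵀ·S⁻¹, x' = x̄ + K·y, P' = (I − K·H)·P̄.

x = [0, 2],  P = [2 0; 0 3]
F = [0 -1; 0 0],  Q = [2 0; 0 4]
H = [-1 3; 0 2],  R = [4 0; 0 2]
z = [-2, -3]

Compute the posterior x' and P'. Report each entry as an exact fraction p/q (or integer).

x' = [-2, -4/3]
P' = [40/13 20/39; 20/39 4/13]

x̄ = F·x = [-2, 0]
P̄ = F·P·Fᵀ + Q = [5 0; 0 4]
y = z − H·x̄ = [-4, -3]
S = H·P̄·Hᵀ + R = [45 24; 24 18]
K = P̄·Hᵀ·S⁻¹ = [-5/13 20/39; 4/39 4/13]
x' = x̄ + K·y = [-2, -4/3]
P' = (I − K·H)·P̄ = [40/13 20/39; 20/39 4/13]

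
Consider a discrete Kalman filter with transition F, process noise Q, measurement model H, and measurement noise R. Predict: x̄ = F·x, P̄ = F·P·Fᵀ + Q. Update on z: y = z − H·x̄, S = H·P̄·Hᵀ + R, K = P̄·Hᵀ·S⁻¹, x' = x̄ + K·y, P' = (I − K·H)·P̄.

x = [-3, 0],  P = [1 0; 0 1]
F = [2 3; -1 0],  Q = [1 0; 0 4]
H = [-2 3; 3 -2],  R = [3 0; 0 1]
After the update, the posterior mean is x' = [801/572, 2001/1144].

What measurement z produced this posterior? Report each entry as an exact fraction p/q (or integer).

z = [3, 1]

x̄ = F·x = [-6, 3]
P̄ = F·P·Fᵀ + Q = [14 -2; -2 5]
S = H·P̄·Hᵀ + R = [128 -140; -140 171]
K = P̄·Hᵀ·S⁻¹ = [313/1144 141/286; 1009/2288 153/572]
x' − x̄ = [4233/572, -1431/1144] = K·y
y = (KᵀK)⁻¹·Kᵀ·(x' − x̄) = [-18, 25]
z = y + H·x̄ = [-18, 25] + [21, -24] = [3, 1]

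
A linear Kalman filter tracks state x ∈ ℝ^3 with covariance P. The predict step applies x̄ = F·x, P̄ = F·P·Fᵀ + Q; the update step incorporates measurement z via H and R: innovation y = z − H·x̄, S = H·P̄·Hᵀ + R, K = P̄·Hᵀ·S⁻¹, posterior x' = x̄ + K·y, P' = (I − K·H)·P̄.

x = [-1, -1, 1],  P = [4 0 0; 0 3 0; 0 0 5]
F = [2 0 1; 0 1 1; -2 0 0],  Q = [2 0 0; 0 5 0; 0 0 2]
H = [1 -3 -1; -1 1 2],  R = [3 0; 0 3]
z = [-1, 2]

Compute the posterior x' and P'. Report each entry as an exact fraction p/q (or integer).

x' = [-107/3673, -88/3673, 3782/3673]
P' = [53297/11019 16543/11019 10688/11019; 16543/11019 10619/11019 -1508/11019; 10688/11019 -1508/11019 12386/11019]

x̄ = F·x = [-1, 0, 2]
P̄ = F·P·Fᵀ + Q = [23 5 -16; 5 13 0; -16 0 18]
y = z − H·x̄ = [2, -3]
S = H·P̄·Hᵀ + R = [163 -126; -126 165]
K = P̄·Hᵀ·S⁻¹ = [-780/3673 -5126/11019; -1534/3673 -2980/11019; 314/3673 4192/11019]
x' = x̄ + K·y = [-107/3673, -88/3673, 3782/3673]
P' = (I − K·H)·P̄ = [53297/11019 16543/11019 10688/11019; 16543/11019 10619/11019 -1508/11019; 10688/11019 -1508/11019 12386/11019]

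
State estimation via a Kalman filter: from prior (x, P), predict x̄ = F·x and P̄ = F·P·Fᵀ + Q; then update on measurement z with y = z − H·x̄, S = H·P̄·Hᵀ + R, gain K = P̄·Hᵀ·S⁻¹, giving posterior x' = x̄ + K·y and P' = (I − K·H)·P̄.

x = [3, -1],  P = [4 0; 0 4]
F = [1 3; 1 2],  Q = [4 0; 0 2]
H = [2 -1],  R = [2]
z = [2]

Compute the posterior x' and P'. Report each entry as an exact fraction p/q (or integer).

x' = [45/22, 95/44]
P' = [34/11 53/11; 53/11 195/22]

x̄ = F·x = [0, 1]
P̄ = F·P·Fᵀ + Q = [44 28; 28 22]
y = z − H·x̄ = [3]
S = H·P̄·Hᵀ + R = [88]
K = P̄·Hᵀ·S⁻¹ = [15/22; 17/44]
x' = x̄ + K·y = [45/22, 95/44]
P' = (I − K·H)·P̄ = [34/11 53/11; 53/11 195/22]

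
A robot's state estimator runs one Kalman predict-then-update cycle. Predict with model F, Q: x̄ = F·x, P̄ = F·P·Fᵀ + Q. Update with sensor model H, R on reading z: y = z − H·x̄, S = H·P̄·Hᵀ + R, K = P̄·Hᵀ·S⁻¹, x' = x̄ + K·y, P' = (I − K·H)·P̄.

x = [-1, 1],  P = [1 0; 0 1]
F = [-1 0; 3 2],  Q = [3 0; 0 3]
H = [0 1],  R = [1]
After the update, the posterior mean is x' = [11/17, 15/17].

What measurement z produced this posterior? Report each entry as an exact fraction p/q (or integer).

z = [1]

x̄ = F·x = [1, -1]
P̄ = F·P·Fᵀ + Q = [4 -3; -3 16]
S = H·P̄·Hᵀ + R = [17]
K = P̄·Hᵀ·S⁻¹ = [-3/17; 16/17]
x' − x̄ = [-6/17, 32/17] = K·y
y = (KᵀK)⁻¹·Kᵀ·(x' − x̄) = [2]
z = y + H·x̄ = [2] + [-1] = [1]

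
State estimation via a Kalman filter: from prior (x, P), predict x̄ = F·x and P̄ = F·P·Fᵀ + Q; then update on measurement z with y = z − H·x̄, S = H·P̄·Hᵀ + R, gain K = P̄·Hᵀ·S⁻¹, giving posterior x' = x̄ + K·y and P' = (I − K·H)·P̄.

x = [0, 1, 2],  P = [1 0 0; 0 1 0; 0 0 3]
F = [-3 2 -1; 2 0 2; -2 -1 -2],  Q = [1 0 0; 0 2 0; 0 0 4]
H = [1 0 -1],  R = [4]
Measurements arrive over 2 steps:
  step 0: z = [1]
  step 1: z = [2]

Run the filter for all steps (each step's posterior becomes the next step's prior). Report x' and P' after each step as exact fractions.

step 0: x̄ = F·x = [0, 4, -5]
step 0: P̄ = F·P·Fᵀ + Q = [17 -12 10; -12 18 -16; 10 -16 21]
step 0: y = z − H·x̄ = [-4]
step 0: S = H·P̄·Hᵀ + R = [22]
step 0: K = P̄·Hᵀ·S⁻¹ = [7/22; 2/11; -1/2]
step 0: x' = x̄ + K·y = [-14/11, 36/11, -3]
step 0: P' = (I − K·H)·P̄ = [325/22 -146/11 27/2; -146/11 190/11 -14; 27/2 -14 31/2]
step 1: x̄ = F·x = [147/11, -94/11, 58/11]
step 1: P̄ = F·P·Fᵀ + Q = [5663/11 -3704/11 2732/11; -3704/11 2542/11 -1920/11; 2732/11 -1920/11 1554/11]
step 1: y = z − H·x̄ = [-67/11]
step 1: S = H·P̄·Hᵀ + R = [1797/11]
step 1: K = P̄·Hᵀ·S⁻¹ = [977/599; -1784/1797; 1178/1797]
step 1: x' = x̄ + K·y = [2054/599, -4490/1797, 2300/1797]
step 1: P' = (I − K·H)·P̄ = [48050/599 -43248/599 44142/599; -43248/599 125938/1797 -122608/1797; 44142/599 -122608/1797 127714/1797]

step 0: x' = [-14/11, 36/11, -3], P' = [325/22 -146/11 27/2; -146/11 190/11 -14; 27/2 -14 31/2]
step 1: x' = [2054/599, -4490/1797, 2300/1797], P' = [48050/599 -43248/599 44142/599; -43248/599 125938/1797 -122608/1797; 44142/599 -122608/1797 127714/1797]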